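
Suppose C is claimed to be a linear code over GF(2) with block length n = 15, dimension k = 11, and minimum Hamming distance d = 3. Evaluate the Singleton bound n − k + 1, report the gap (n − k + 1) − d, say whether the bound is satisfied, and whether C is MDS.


Singleton RHS = n − k + 1 = 5, slack = 2, bound satisfied, not MDS.

Singleton bound: d ≤ n − k + 1.
Here n = 15, k = 11, so n − k + 1 = 5.
Given d = 3, check d ≤ 5: YES.
Slack = (n − k + 1) − d = 2.
The code is NOT MDS (slack = 2 > 0).
Description: the claimed parameters are [15, 11, 3]_2; such a code would be non-MDS.


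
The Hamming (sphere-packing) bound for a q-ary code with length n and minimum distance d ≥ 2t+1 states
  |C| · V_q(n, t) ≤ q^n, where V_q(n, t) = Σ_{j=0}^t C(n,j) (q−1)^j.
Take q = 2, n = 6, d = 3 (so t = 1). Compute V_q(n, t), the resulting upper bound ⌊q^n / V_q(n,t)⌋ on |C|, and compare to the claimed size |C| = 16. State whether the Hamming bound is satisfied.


V_q(n, t) = 7, q^n = 64, Hamming bound = 9, |C| = 16 > bound (violated).

Step 1: Compute V_q(n, t) = Σ_{j=0}^1 C(n, j) (q−1)^j.
  j = 0: C(6,0)·(1)^0 = 1·1 = 1.
  j = 1: C(6,1)·(1)^1 = 6·1 = 6.
  V_q(n, t) = 1 + 6 = 7.
Step 2: q^n = 2^6 = 64.
Step 3: Hamming bound ⌊q^n / V_q(n,t)⌋ = ⌊64/7⌋ = 9.
Step 4: Compare |C| = 16 to 9: violated.
The claimed |C| lies above the Hamming bound, so no 2-ary code of length 6 with d ≥ 3 can have 16 codewords.


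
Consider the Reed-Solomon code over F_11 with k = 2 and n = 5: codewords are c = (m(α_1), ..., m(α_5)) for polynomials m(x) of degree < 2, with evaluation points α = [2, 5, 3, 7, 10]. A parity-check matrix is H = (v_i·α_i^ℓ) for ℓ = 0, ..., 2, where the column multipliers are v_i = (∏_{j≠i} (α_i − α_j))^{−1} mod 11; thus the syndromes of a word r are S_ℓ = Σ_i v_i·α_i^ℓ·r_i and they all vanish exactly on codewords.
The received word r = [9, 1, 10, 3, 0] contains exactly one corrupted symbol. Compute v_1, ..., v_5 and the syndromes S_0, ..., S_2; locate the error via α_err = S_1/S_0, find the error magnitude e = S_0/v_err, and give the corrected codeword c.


S = (4, 7, 4), error at position 5, error magnitude e = 5, c = [9, 1, 10, 3, 6].

Step 1: column multipliers v_i = (∏_{j≠i}(α_i − α_j))^{−1} mod 11.
  i = 1 (α = 2): (2−5)(2−3)(2−7)(2−10) = (−3)·(−1)·(−5)·(−8) = 120 ≡ 10, so v_1 = 10^{−1} = 10 (mod 11).
  i = 2 (α = 5): (5−2)(5−3)(5−7)(5−10) = 3·2·(−2)·(−5) = 60 ≡ 5, so v_2 = 5^{−1} = 9 (mod 11).
  i = 3 (α = 3): (3−2)(3−5)(3−7)(3−10) = 1·(−2)·(−4)·(−7) = −56 ≡ 10, so v_3 = 10^{−1} = 10 (mod 11).
  i = 4 (α = 7): (7−2)(7−5)(7−3)(7−10) = 5·2·4·(−3) = −120 ≡ 1, so v_4 = 1^{−1} = 1 (mod 11).
  i = 5 (α = 10): (10−2)(10−5)(10−3)(10−7) = 8·5·7·3 = 840 ≡ 4, so v_5 = 4^{−1} = 3 (mod 11).
  v = [10, 9, 10, 1, 3].
Step 2: syndromes of r = [9, 1, 10, 3, 0] (all sums mod 11).
  S_0 = Σ v_i r_i = 10·9 + 9·1 + 10·10 + 1·3 + 3·0 = 202 ≡ 4.
  S_1 = Σ v_i α_i r_i = 10·2·9 + 9·5·1 + 10·3·10 + 1·7·3 + 3·10·0 = 546 ≡ 7.
  α_i^2 mod 11 = [4, 3, 9, 5, 1].
  S_2 = Σ v_i α_i^2 r_i = 10·4·9 + 9·3·1 + 10·9·10 + 1·5·3 + 3·1·0 = 1302 ≡ 4.
  S = (4, 7, 4) ≠ 0, so r is not a codeword (an error is present).
Step 3: locate the error. For a single error e at position i, S_ℓ = v_i·e·α_i^ℓ, so α_err = S_1/S_0.
  S_0^{−1} = 4^{−1} = 3 (mod 11), so α_err = 7·3 = 21 ≡ 10 = α_5. Error position i = 5.
  Consistency check: S_2/S_1 = 4·8 = 32 ≡ 10 = α_err ✓ (single-error assumption holds).
Step 4: error magnitude e = S_0/v_5 = S_0·∏_{j≠5}(α_5 − α_j) = 4·4 = 16 ≡ 5 (mod 11).
Step 5: correct position 5: c_5 = r_5 − e = 0 − 5 ≡ 6 (mod 11). Hence c = [9, 1, 10, 3, 6].
  Check: interpolating c through the α_i gives m(x) = 7 + 1·x (degree < 2) with m(α_i) = c_i for every i, so c is indeed a codeword.


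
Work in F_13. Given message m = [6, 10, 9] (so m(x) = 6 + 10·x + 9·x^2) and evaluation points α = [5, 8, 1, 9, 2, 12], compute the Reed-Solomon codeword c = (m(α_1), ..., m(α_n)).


c = [8, 12, 12, 6, 10, 5]

Message polynomial: m(x) = 6 + 10·x + 9·x^2 (mod 13).
For each evaluation point α_i, compute m(α_i) mod 13:
  α_1 = 5: Horner steps 9 → 3 → 8, so m(5) = 8.
  α_2 = 8: Horner steps 9 → 4 → 12, so m(8) = 12.
  α_3 = 1: Horner steps 9 → 6 → 12, so m(1) = 12.
  α_4 = 9: Horner steps 9 → 0 → 6, so m(9) = 6.
  α_5 = 2: Horner steps 9 → 2 → 10, so m(2) = 10.
  α_6 = 12: Horner steps 9 → 1 → 5, so m(12) = 5.
Codeword c = [8, 12, 12, 6, 10, 5] ∈ F_13^6.


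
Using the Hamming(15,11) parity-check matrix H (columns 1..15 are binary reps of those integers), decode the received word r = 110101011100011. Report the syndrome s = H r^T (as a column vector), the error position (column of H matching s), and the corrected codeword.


s = (1, 0, 1, 1)^T, error position = 11, corrected codeword c = 110101011110011

Compute s = H r^T mod 2 one row at a time:
  s_1 = 1 + 1 + 1 + 0 + 0 + 0 + 1 + 1 = 5 ≡ 1 (mod 2).
  s_2 = 1 + 0 + 1 + 0 + 0 + 0 + 1 + 1 = 4 ≡ 0 (mod 2).
  s_3 = 1 + 0 + 1 + 0 + 1 + 0 + 1 + 1 = 5 ≡ 1 (mod 2).
  s_4 = 1 + 0 + 0 + 0 + 1 + 0 + 0 + 1 = 3 ≡ 1 (mod 2).
s = (1, 0, 1, 1)^T — this equals column 11 of H (binary 1011), so error is at position 11.
Correct: flip bit 11 of r = 110101011100011 to get c = 110101011110011.


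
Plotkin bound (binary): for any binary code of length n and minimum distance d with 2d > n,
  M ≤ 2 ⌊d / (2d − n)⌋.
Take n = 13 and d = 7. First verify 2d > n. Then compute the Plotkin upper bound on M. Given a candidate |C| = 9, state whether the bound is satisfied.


Plotkin bound M ≤ 14; given |C| = 9 ≤ bound (satisfied).

Check applicability: 2d = 14, n = 13.
2d − n = 1 > 0, so Plotkin applies.
Compute d/(2d−n) = 7/1 ≈ 7.0000.
⌊d/(2d−n)⌋ = 7.
Plotkin bound: M ≤ 2·7 = 14.
Given |C| = 9, check: satisfied.
This |C| is below the Plotkin bound.


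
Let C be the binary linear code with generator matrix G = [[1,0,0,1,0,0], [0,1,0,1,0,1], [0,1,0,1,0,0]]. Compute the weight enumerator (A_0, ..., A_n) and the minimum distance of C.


Weight distribution: A_0 = 1, A_1 = 1, A_2 = 3, A_3 = 3. Minimum distance d = 1.

Enumerate all 2^3 = 8 messages m ∈ F_2^3.
For each, compute codeword c = mG in F_2^6, then tally its weight.
  m = 000 → c = 000000, weight = 0.
  m = 100 → c = 100100, weight = 2.
  m = 010 → c = 010101, weight = 3.
  m = 110 → c = 110001, weight = 3.
  m = 001 → c = 010100, weight = 2.
  m = 101 → c = 110000, weight = 2.
  m = 011 → c = 000001, weight = 1.
  m = 111 → c = 100101, weight = 3.
Tally weights:
  weight 0: 1 codewords.
  weight 1: 1 codewords.
  weight 2: 3 codewords.
  weight 3: 3 codewords.
Minimum distance d = smallest w > 0 with A_w > 0 = 1.
Sanity: Σ A_w = 8 = 2^3 = 8 ✓.


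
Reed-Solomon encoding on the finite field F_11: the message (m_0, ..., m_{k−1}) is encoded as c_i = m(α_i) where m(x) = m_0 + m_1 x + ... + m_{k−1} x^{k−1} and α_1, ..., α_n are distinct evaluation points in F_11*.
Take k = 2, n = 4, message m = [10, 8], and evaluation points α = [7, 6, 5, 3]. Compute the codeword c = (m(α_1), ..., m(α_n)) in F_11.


c = [0, 3, 6, 1]

Message polynomial: m(x) = 10 + 8·x (mod 11).
For each evaluation point α_i, compute m(α_i) mod 11:
  α_1 = 7: Horner steps 8 → 0, so m(7) = 0.
  α_2 = 6: Horner steps 8 → 3, so m(6) = 3.
  α_3 = 5: Horner steps 8 → 6, so m(5) = 6.
  α_4 = 3: Horner steps 8 → 1, so m(3) = 1.
Codeword c = [0, 3, 6, 1] ∈ F_11^4.


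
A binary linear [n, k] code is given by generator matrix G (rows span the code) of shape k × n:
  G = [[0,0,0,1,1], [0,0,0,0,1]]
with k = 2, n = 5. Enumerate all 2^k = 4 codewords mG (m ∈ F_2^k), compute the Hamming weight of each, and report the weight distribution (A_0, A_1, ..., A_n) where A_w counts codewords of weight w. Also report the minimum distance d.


Weight distribution: A_0 = 1, A_1 = 2, A_2 = 1. Minimum distance d = 1.

Enumerate all 2^2 = 4 messages m ∈ F_2^2.
For each, compute codeword c = mG in F_2^5, then tally its weight.
  m = 00 → c = 00000, weight = 0.
  m = 10 → c = 00011, weight = 2.
  m = 01 → c = 00001, weight = 1.
  m = 11 → c = 00010, weight = 1.
Tally weights:
  weight 0: 1 codewords.
  weight 1: 2 codewords.
  weight 2: 1 codewords.
Minimum distance d = smallest w > 0 with A_w > 0 = 1.
Sanity: Σ A_w = 4 = 2^2 = 4 ✓.


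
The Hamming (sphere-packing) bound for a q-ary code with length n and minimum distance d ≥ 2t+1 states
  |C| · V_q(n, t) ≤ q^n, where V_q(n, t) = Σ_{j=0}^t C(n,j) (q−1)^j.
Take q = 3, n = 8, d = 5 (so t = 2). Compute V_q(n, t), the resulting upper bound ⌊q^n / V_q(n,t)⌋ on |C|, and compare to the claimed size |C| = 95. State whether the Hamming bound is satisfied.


V_q(n, t) = 129, q^n = 6561, Hamming bound = 50, |C| = 95 > bound (violated).

Step 1: Compute V_q(n, t) = Σ_{j=0}^2 C(n, j) (q−1)^j.
  j = 0: C(8,0)·(2)^0 = 1·1 = 1.
  j = 1: C(8,1)·(2)^1 = 8·2 = 16.
  j = 2: C(8,2)·(2)^2 = 28·4 = 112.
  V_q(n, t) = 1 + 16 + 112 = 129.
Step 2: q^n = 3^8 = 6561.
Step 3: Hamming bound ⌊q^n / V_q(n,t)⌋ = ⌊6561/129⌋ = 50.
Step 4: Compare |C| = 95 to 50: violated.
The claimed |C| lies above the Hamming bound, so no 3-ary code of length 8 with d ≥ 5 can have 95 codewords.


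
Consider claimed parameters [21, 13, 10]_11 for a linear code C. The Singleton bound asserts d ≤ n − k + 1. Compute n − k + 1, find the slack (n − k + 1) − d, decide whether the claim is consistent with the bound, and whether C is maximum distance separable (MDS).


Singleton RHS = n − k + 1 = 9, slack = -1, bound violated (no such code; not MDS).

Singleton bound: d ≤ n − k + 1.
Here n = 21, k = 13, so n − k + 1 = 9.
Given d = 10, check d ≤ 9: NO.
Slack = (n − k + 1) − d = -1.
The slack is negative: d = 10 exceeds n − k + 1 = 9 by 1, so the Singleton bound is violated and no linear [21, 13, 10]_11 code can exist. In particular it is not MDS (MDS requires d = n − k + 1 exactly).
Description: the claimed parameters are [21, 13, 10]_11; such a code would be impossible (violates the Singleton bound).


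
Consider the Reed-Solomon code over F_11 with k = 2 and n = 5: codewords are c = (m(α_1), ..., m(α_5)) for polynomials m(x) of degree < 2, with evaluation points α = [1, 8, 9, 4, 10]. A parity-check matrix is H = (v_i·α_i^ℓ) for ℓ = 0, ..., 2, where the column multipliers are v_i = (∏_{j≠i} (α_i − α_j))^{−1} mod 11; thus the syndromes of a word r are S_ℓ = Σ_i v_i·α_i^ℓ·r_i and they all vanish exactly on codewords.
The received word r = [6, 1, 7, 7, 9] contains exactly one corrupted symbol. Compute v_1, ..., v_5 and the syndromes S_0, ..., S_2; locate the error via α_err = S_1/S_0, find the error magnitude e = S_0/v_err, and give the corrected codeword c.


S = (6, 10, 2), error at position 3, error magnitude e = 2, c = [6, 1, 5, 7, 9].

Step 1: column multipliers v_i = (∏_{j≠i}(α_i − α_j))^{−1} mod 11.
  i = 1 (α = 1): (1−8)(1−9)(1−4)(1−10) = (−7)·(−8)·(−3)·(−9) = 1512 ≡ 5, so v_1 = 5^{−1} = 9 (mod 11).
  i = 2 (α = 8): (8−1)(8−9)(8−4)(8−10) = 7·(−1)·4·(−2) = 56 ≡ 1, so v_2 = 1^{−1} = 1 (mod 11).
  i = 3 (α = 9): (9−1)(9−8)(9−4)(9−10) = 8·1·5·(−1) = −40 ≡ 4, so v_3 = 4^{−1} = 3 (mod 11).
  i = 4 (α = 4): (4−1)(4−8)(4−9)(4−10) = 3·(−4)·(−5)·(−6) = −360 ≡ 3, so v_4 = 3^{−1} = 4 (mod 11).
  i = 5 (α = 10): (10−1)(10−8)(10−9)(10−4) = 9·2·1·6 = 108 ≡ 9, so v_5 = 9^{−1} = 5 (mod 11).
  v = [9, 1, 3, 4, 5].
Step 2: syndromes of r = [6, 1, 7, 7, 9] (all sums mod 11).
  S_0 = Σ v_i r_i = 9·6 + 1·1 + 3·7 + 4·7 + 5·9 = 149 ≡ 6.
  S_1 = Σ v_i α_i r_i = 9·1·6 + 1·8·1 + 3·9·7 + 4·4·7 + 5·10·9 = 813 ≡ 10.
  α_i^2 mod 11 = [1, 9, 4, 5, 1].
  S_2 = Σ v_i α_i^2 r_i = 9·1·6 + 1·9·1 + 3·4·7 + 4·5·7 + 5·1·9 = 332 ≡ 2.
  S = (6, 10, 2) ≠ 0, so r is not a codeword (an error is present).
Step 3: locate the error. For a single error e at position i, S_ℓ = v_i·e·α_i^ℓ, so α_err = S_1/S_0.
  S_0^{−1} = 6^{−1} = 2 (mod 11), so α_err = 10·2 = 20 ≡ 9 = α_3. Error position i = 3.
  Consistency check: S_2/S_1 = 2·10 = 20 ≡ 9 = α_err ✓ (single-error assumption holds).
Step 4: error magnitude e = S_0/v_3 = S_0·∏_{j≠3}(α_3 − α_j) = 6·4 = 24 ≡ 2 (mod 11).
Step 5: correct position 3: c_3 = r_3 − e = 7 − 2 ≡ 5 (mod 11). Hence c = [6, 1, 5, 7, 9].
  Check: interpolating c through the α_i gives m(x) = 2 + 4·x (degree < 2) with m(α_i) = c_i for every i, so c is indeed a codeword.


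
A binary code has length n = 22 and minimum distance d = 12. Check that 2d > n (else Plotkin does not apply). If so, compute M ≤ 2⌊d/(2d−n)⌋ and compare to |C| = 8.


Plotkin bound M ≤ 12; given |C| = 8 ≤ bound (satisfied).

Check applicability: 2d = 24, n = 22.
2d − n = 2 > 0, so Plotkin applies.
Compute d/(2d−n) = 12/2 ≈ 6.0000.
⌊d/(2d−n)⌋ = 6.
Plotkin bound: M ≤ 2·6 = 12.
Given |C| = 8, check: satisfied.
This |C| is below the Plotkin bound.


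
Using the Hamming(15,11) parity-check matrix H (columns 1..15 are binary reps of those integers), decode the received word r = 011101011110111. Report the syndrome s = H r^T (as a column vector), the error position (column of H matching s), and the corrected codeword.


s = (1, 1, 1, 1)^T, error position = 15, corrected codeword c = 011101011110110

Compute s = H r^T mod 2 one row at a time:
  s_1 = 1 + 1 + 1 + 1 + 0 + 1 + 1 + 1 = 7 ≡ 1 (mod 2).
  s_2 = 1 + 0 + 1 + 0 + 0 + 1 + 1 + 1 = 5 ≡ 1 (mod 2).
  s_3 = 1 + 1 + 1 + 0 + 1 + 1 + 1 + 1 = 7 ≡ 1 (mod 2).
  s_4 = 0 + 1 + 0 + 0 + 1 + 1 + 1 + 1 = 5 ≡ 1 (mod 2).
s = (1, 1, 1, 1)^T — this equals column 15 of H (binary 1111), so error is at position 15.
Correct: flip bit 15 of r = 011101011110111 to get c = 011101011110110.


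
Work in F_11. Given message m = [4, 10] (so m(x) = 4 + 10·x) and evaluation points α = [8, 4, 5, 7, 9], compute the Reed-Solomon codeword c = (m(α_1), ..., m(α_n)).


c = [7, 0, 10, 8, 6]

Message polynomial: m(x) = 4 + 10·x (mod 11).
For each evaluation point α_i, compute m(α_i) mod 11:
  α_1 = 8: Horner steps 10 → 7, so m(8) = 7.
  α_2 = 4: Horner steps 10 → 0, so m(4) = 0.
  α_3 = 5: Horner steps 10 → 10, so m(5) = 10.
  α_4 = 7: Horner steps 10 → 8, so m(7) = 8.
  α_5 = 9: Horner steps 10 → 6, so m(9) = 6.
Codeword c = [7, 0, 10, 8, 6] ∈ F_11^5.


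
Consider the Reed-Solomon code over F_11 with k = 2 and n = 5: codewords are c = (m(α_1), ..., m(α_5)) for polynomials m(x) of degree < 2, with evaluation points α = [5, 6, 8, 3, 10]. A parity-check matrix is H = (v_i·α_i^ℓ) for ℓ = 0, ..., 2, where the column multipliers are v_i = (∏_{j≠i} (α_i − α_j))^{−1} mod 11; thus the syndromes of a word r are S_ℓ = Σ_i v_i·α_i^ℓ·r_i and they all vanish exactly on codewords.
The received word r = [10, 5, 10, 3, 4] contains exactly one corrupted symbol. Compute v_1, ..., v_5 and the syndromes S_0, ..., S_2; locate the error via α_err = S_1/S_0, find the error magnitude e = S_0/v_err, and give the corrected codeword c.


S = (8, 7, 2), error at position 1, error magnitude e = 2, c = [8, 5, 10, 3, 4].

Step 1: column multipliers v_i = (∏_{j≠i}(α_i − α_j))^{−1} mod 11.
  i = 1 (α = 5): (5−6)(5−8)(5−3)(5−10) = (−1)·(−3)·2·(−5) = −30 ≡ 3, so v_1 = 3^{−1} = 4 (mod 11).
  i = 2 (α = 6): (6−5)(6−8)(6−3)(6−10) = 1·(−2)·3·(−4) = 24 ≡ 2, so v_2 = 2^{−1} = 6 (mod 11).
  i = 3 (α = 8): (8−5)(8−6)(8−3)(8−10) = 3·2·5·(−2) = −60 ≡ 6, so v_3 = 6^{−1} = 2 (mod 11).
  i = 4 (α = 3): (3−5)(3−6)(3−8)(3−10) = (−2)·(−3)·(−5)·(−7) = 210 ≡ 1, so v_4 = 1^{−1} = 1 (mod 11).
  i = 5 (α = 10): (10−5)(10−6)(10−8)(10−3) = 5·4·2·7 = 280 ≡ 5, so v_5 = 5^{−1} = 9 (mod 11).
  v = [4, 6, 2, 1, 9].
Step 2: syndromes of r = [10, 5, 10, 3, 4] (all sums mod 11).
  S_0 = Σ v_i r_i = 4·10 + 6·5 + 2·10 + 1·3 + 9·4 = 129 ≡ 8.
  S_1 = Σ v_i α_i r_i = 4·5·10 + 6·6·5 + 2·8·10 + 1·3·3 + 9·10·4 = 909 ≡ 7.
  α_i^2 mod 11 = [3, 3, 9, 9, 1].
  S_2 = Σ v_i α_i^2 r_i = 4·3·10 + 6·3·5 + 2·9·10 + 1·9·3 + 9·1·4 = 453 ≡ 2.
  S = (8, 7, 2) ≠ 0, so r is not a codeword (an error is present).
Step 3: locate the error. For a single error e at position i, S_ℓ = v_i·e·α_i^ℓ, so α_err = S_1/S_0.
  S_0^{−1} = 8^{−1} = 7 (mod 11), so α_err = 7·7 = 49 ≡ 5 = α_1. Error position i = 1.
  Consistency check: S_2/S_1 = 2·8 = 16 ≡ 5 = α_err ✓ (single-error assumption holds).
Step 4: error magnitude e = S_0/v_1 = S_0·∏_{j≠1}(α_1 − α_j) = 8·3 = 24 ≡ 2 (mod 11).
Step 5: correct position 1: c_1 = r_1 − e = 10 − 2 ≡ 8 (mod 11). Hence c = [8, 5, 10, 3, 4].
  Check: interpolating c through the α_i gives m(x) = 1 + 8·x (degree < 2) with m(α_i) = c_i for every i, so c is indeed a codeword.


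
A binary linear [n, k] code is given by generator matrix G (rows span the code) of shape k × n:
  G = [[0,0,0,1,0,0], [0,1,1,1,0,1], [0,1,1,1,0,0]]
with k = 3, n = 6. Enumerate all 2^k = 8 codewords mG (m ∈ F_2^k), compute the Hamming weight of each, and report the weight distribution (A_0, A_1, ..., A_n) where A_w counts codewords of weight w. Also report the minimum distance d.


Weight distribution: A_0 = 1, A_1 = 2, A_2 = 2, A_3 = 2, A_4 = 1. Minimum distance d = 1.

Enumerate all 2^3 = 8 messages m ∈ F_2^3.
For each, compute codeword c = mG in F_2^6, then tally its weight.
  m = 000 → c = 000000, weight = 0.
  m = 100 → c = 000100, weight = 1.
  m = 010 → c = 011101, weight = 4.
  m = 110 → c = 011001, weight = 3.
  m = 001 → c = 011100, weight = 3.
  m = 101 → c = 011000, weight = 2.
  m = 011 → c = 000001, weight = 1.
  m = 111 → c = 000101, weight = 2.
Tally weights:
  weight 0: 1 codewords.
  weight 1: 2 codewords.
  weight 2: 2 codewords.
  weight 3: 2 codewords.
  weight 4: 1 codewords.
Minimum distance d = smallest w > 0 with A_w > 0 = 1.
Sanity: Σ A_w = 8 = 2^3 = 8 ✓.


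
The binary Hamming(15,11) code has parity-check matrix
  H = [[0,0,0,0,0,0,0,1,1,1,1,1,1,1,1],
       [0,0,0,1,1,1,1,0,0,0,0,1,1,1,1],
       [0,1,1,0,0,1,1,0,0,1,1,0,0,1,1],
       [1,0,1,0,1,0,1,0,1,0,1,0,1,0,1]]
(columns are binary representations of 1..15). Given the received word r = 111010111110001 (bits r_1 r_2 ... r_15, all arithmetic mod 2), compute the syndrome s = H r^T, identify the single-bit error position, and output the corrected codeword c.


s = (1, 1, 0, 1)^T, error position = 13, corrected codeword c = 111010111110101

Compute s = H r^T mod 2 one row at a time:
  s_1 = 1 + 1 + 1 + 1 + 0 + 0 + 0 + 1 = 5 ≡ 1 (mod 2).
  s_2 = 0 + 1 + 0 + 1 + 0 + 0 + 0 + 1 = 3 ≡ 1 (mod 2).
  s_3 = 1 + 1 + 0 + 1 + 1 + 1 + 0 + 1 = 6 ≡ 0 (mod 2).
  s_4 = 1 + 1 + 1 + 1 + 1 + 1 + 0 + 1 = 7 ≡ 1 (mod 2).
s = (1, 1, 0, 1)^T — this equals column 13 of H (binary 1101), so error is at position 13.
Correct: flip bit 13 of r = 111010111110001 to get c = 111010111110101.


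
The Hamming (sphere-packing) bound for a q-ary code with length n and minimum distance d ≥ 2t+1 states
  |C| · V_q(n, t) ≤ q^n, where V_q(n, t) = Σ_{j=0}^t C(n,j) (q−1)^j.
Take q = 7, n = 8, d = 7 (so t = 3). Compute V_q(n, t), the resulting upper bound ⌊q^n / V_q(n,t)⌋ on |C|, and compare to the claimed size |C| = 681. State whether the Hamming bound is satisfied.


V_q(n, t) = 13153, q^n = 5764801, Hamming bound = 438, |C| = 681 > bound (violated).

Step 1: Compute V_q(n, t) = Σ_{j=0}^3 C(n, j) (q−1)^j.
  j = 0: C(8,0)·(6)^0 = 1·1 = 1.
  j = 1: C(8,1)·(6)^1 = 8·6 = 48.
  j = 2: C(8,2)·(6)^2 = 28·36 = 1008.
  j = 3: C(8,3)·(6)^3 = 56·216 = 12096.
  V_q(n, t) = 1 + 48 + 1008 + 12096 = 13153.
Step 2: q^n = 7^8 = 5764801.
Step 3: Hamming bound ⌊q^n / V_q(n,t)⌋ = ⌊5764801/13153⌋ = 438.
Step 4: Compare |C| = 681 to 438: violated.
The claimed |C| lies above the Hamming bound, so no 7-ary code of length 8 with d ≥ 7 can have 681 codewords.


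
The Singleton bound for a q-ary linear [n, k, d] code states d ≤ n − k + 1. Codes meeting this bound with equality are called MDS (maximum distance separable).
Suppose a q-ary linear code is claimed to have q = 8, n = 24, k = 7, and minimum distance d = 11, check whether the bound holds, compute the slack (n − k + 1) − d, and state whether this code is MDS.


Singleton RHS = n − k + 1 = 18, slack = 7, bound satisfied, not MDS.

Singleton bound: d ≤ n − k + 1.
Here n = 24, k = 7, so n − k + 1 = 18.
Given d = 11, check d ≤ 18: YES.
Slack = (n − k + 1) − d = 7.
The code is NOT MDS (slack = 7 > 0).
Description: the claimed parameters are [24, 7, 11]_8; such a code would be non-MDS.


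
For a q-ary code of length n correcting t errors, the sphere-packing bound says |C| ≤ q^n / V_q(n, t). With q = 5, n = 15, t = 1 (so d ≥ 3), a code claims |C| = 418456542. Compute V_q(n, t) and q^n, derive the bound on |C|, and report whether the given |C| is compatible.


V_q(n, t) = 61, q^n = 30517578125, Hamming bound = 500288165, |C| = 418456542 ≤ bound (satisfied).

Step 1: Compute V_q(n, t) = Σ_{j=0}^1 C(n, j) (q−1)^j.
  j = 0: C(15,0)·(4)^0 = 1·1 = 1.
  j = 1: C(15,1)·(4)^1 = 15·4 = 60.
  V_q(n, t) = 1 + 60 = 61.
Step 2: q^n = 5^15 = 30517578125.
Step 3: Hamming bound ⌊q^n / V_q(n,t)⌋ = ⌊30517578125/61⌋ = 500288165.
Step 4: Compare |C| = 418456542 to 500288165: satisfied.
The claimed |C| lies below the Hamming bound.


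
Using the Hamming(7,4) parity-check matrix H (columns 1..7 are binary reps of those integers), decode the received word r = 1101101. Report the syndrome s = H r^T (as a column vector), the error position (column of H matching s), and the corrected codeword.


s = (1, 0, 1)^T, error position = 5, corrected codeword c = 1101001

Compute s = H r^T mod 2 one row at a time:
  s_1 = 1 + 1 + 0 + 1 = 3 ≡ 1 (mod 2).
  s_2 = 1 + 0 + 0 + 1 = 2 ≡ 0 (mod 2).
  s_3 = 1 + 0 + 1 + 1 = 3 ≡ 1 (mod 2).
s = (1, 0, 1)^T — this equals column 5 of H (binary 101), so error is at position 5.
Correct: flip bit 5 of r = 1101101 to get c = 1101001.


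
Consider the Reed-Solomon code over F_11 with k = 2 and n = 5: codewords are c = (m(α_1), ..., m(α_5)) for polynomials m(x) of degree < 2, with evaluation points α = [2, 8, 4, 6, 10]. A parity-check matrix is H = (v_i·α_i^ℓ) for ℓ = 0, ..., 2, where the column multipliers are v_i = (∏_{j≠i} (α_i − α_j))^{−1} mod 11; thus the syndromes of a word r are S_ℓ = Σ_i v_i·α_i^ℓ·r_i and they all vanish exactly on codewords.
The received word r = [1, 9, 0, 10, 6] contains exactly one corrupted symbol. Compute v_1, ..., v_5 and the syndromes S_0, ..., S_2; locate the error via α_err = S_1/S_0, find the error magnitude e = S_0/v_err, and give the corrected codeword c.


S = (2, 9, 2), error at position 5, error magnitude e = 9, c = [1, 9, 0, 10, 8].

Step 1: column multipliers v_i = (∏_{j≠i}(α_i − α_j))^{−1} mod 11.
  i = 1 (α = 2): (2−8)(2−4)(2−6)(2−10) = (−6)·(−2)·(−4)·(−8) = 384 ≡ 10, so v_1 = 10^{−1} = 10 (mod 11).
  i = 2 (α = 8): (8−2)(8−4)(8−6)(8−10) = 6·4·2·(−2) = −96 ≡ 3, so v_2 = 3^{−1} = 4 (mod 11).
  i = 3 (α = 4): (4−2)(4−8)(4−6)(4−10) = 2·(−4)·(−2)·(−6) = −96 ≡ 3, so v_3 = 3^{−1} = 4 (mod 11).
  i = 4 (α = 6): (6−2)(6−8)(6−4)(6−10) = 4·(−2)·2·(−4) = 64 ≡ 9, so v_4 = 9^{−1} = 5 (mod 11).
  i = 5 (α = 10): (10−2)(10−8)(10−4)(10−6) = 8·2·6·4 = 384 ≡ 10, so v_5 = 10^{−1} = 10 (mod 11).
  v = [10, 4, 4, 5, 10].
Step 2: syndromes of r = [1, 9, 0, 10, 6] (all sums mod 11).
  S_0 = Σ v_i r_i = 10·1 + 4·9 + 4·0 + 5·10 + 10·6 = 156 ≡ 2.
  S_1 = Σ v_i α_i r_i = 10·2·1 + 4·8·9 + 4·4·0 + 5·6·10 + 10·10·6 = 1208 ≡ 9.
  α_i^2 mod 11 = [4, 9, 5, 3, 1].
  S_2 = Σ v_i α_i^2 r_i = 10·4·1 + 4·9·9 + 4·5·0 + 5·3·10 + 10·1·6 = 574 ≡ 2.
  S = (2, 9, 2) ≠ 0, so r is not a codeword (an error is present).
Step 3: locate the error. For a single error e at position i, S_ℓ = v_i·e·α_i^ℓ, so α_err = S_1/S_0.
  S_0^{−1} = 2^{−1} = 6 (mod 11), so α_err = 9·6 = 54 ≡ 10 = α_5. Error position i = 5.
  Consistency check: S_2/S_1 = 2·5 = 10 ≡ 10 = α_err ✓ (single-error assumption holds).
Step 4: error magnitude e = S_0/v_5 = S_0·∏_{j≠5}(α_5 − α_j) = 2·10 = 20 ≡ 9 (mod 11).
Step 5: correct position 5: c_5 = r_5 − e = 6 − 9 ≡ 8 (mod 11). Hence c = [1, 9, 0, 10, 8].
  Check: interpolating c through the α_i gives m(x) = 2 + 5·x (degree < 2) with m(α_i) = c_i for every i, so c is indeed a codeword.


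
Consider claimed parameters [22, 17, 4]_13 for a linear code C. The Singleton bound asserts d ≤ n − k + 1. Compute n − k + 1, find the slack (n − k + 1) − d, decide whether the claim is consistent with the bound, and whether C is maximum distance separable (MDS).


Singleton RHS = n − k + 1 = 6, slack = 2, bound satisfied, not MDS.

Singleton bound: d ≤ n − k + 1.
Here n = 22, k = 17, so n − k + 1 = 6.
Given d = 4, check d ≤ 6: YES.
Slack = (n − k + 1) − d = 2.
The code is NOT MDS (slack = 2 > 0).
Description: the claimed parameters are [22, 17, 4]_13; such a code would be non-MDS.


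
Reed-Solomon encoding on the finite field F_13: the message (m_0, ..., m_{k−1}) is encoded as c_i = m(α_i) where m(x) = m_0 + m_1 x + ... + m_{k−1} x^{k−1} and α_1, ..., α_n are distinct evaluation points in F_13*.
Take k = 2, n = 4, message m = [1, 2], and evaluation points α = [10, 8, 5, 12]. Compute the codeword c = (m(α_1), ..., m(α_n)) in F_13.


c = [8, 4, 11, 12]

Message polynomial: m(x) = 1 + 2·x (mod 13).
For each evaluation point α_i, compute m(α_i) mod 13:
  α_1 = 10: Horner steps 2 → 8, so m(10) = 8.
  α_2 = 8: Horner steps 2 → 4, so m(8) = 4.
  α_3 = 5: Horner steps 2 → 11, so m(5) = 11.
  α_4 = 12: Horner steps 2 → 12, so m(12) = 12.
Codeword c = [8, 4, 11, 12] ∈ F_13^4.


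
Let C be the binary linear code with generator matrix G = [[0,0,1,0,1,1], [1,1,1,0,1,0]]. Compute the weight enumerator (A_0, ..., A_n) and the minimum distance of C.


Weight distribution: A_0 = 1, A_3 = 2, A_4 = 1. Minimum distance d = 3.

Enumerate all 2^2 = 4 messages m ∈ F_2^2.
For each, compute codeword c = mG in F_2^6, then tally its weight.
  m = 00 → c = 000000, weight = 0.
  m = 10 → c = 001011, weight = 3.
  m = 01 → c = 111010, weight = 4.
  m = 11 → c = 110001, weight = 3.
Tally weights:
  weight 0: 1 codewords.
  weight 3: 2 codewords.
  weight 4: 1 codewords.
Minimum distance d = smallest w > 0 with A_w > 0 = 3.
Sanity: Σ A_w = 4 = 2^2 = 4 ✓.


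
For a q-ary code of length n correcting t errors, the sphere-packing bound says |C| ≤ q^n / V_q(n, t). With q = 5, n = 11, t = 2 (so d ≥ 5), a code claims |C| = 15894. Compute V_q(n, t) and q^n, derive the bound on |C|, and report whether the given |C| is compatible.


V_q(n, t) = 925, q^n = 48828125, Hamming bound = 52787, |C| = 15894 ≤ bound (satisfied).

Step 1: Compute V_q(n, t) = Σ_{j=0}^2 C(n, j) (q−1)^j.
  j = 0: C(11,0)·(4)^0 = 1·1 = 1.
  j = 1: C(11,1)·(4)^1 = 11·4 = 44.
  j = 2: C(11,2)·(4)^2 = 55·16 = 880.
  V_q(n, t) = 1 + 44 + 880 = 925.
Step 2: q^n = 5^11 = 48828125.
Step 3: Hamming bound ⌊q^n / V_q(n,t)⌋ = ⌊48828125/925⌋ = 52787.
Step 4: Compare |C| = 15894 to 52787: satisfied.
The claimed |C| lies below the Hamming bound.


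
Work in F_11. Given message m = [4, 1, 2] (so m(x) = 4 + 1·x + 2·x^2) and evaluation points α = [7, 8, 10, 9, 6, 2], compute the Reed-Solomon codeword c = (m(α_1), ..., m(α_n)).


c = [10, 8, 5, 10, 5, 3]

Message polynomial: m(x) = 4 + 1·x + 2·x^2 (mod 11).
For each evaluation point α_i, compute m(α_i) mod 11:
  α_1 = 7: Horner steps 2 → 4 → 10, so m(7) = 10.
  α_2 = 8: Horner steps 2 → 6 → 8, so m(8) = 8.
  α_3 = 10: Horner steps 2 → 10 → 5, so m(10) = 5.
  α_4 = 9: Horner steps 2 → 8 → 10, so m(9) = 10.
  α_5 = 6: Horner steps 2 → 2 → 5, so m(6) = 5.
  α_6 = 2: Horner steps 2 → 5 → 3, so m(2) = 3.
Codeword c = [10, 8, 5, 10, 5, 3] ∈ F_11^6.


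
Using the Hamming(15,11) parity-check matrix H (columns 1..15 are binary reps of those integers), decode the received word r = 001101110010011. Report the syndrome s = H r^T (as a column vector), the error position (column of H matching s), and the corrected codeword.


s = (0, 1, 0, 0)^T, error position = 4, corrected codeword c = 001001110010011

Compute s = H r^T mod 2 one row at a time:
  s_1 = 1 + 0 + 0 + 1 + 0 + 0 + 1 + 1 = 4 ≡ 0 (mod 2).
  s_2 = 1 + 0 + 1 + 1 + 0 + 0 + 1 + 1 = 5 ≡ 1 (mod 2).
  s_3 = 0 + 1 + 1 + 1 + 0 + 1 + 1 + 1 = 6 ≡ 0 (mod 2).
  s_4 = 0 + 1 + 0 + 1 + 0 + 1 + 0 + 1 = 4 ≡ 0 (mod 2).
s = (0, 1, 0, 0)^T — this equals column 4 of H (binary 0100), so error is at position 4.
Correct: flip bit 4 of r = 001101110010011 to get c = 001001110010011.


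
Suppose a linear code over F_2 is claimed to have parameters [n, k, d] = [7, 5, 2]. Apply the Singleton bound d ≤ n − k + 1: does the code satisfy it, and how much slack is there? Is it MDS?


Singleton RHS = n − k + 1 = 3, slack = 1, bound satisfied, not MDS.

Singleton bound: d ≤ n − k + 1.
Here n = 7, k = 5, so n − k + 1 = 3.
Given d = 2, check d ≤ 3: YES.
Slack = (n − k + 1) − d = 1.
The code is NOT MDS (slack = 1 > 0).
Description: the claimed parameters are [7, 5, 2]_2; such a code would be non-MDS.


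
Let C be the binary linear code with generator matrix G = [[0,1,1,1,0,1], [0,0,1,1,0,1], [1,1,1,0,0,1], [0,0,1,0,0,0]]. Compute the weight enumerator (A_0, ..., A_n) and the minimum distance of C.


Weight distribution: A_0 = 1, A_1 = 2, A_2 = 4, A_3 = 6, A_4 = 3. Minimum distance d = 1.

Enumerate all 2^4 = 16 messages m ∈ F_2^4.
For each, compute codeword c = mG in F_2^6, then tally its weight.
  m = 0000 → c = 000000, weight = 0.
  m = 1000 → c = 011101, weight = 4.
  m = 0100 → c = 001101, weight = 3.
  m = 1100 → c = 010000, weight = 1.
  m = 0010 → c = 111001, weight = 4.
  m = 1010 → c = 100100, weight = 2.
  m = 0110 → c = 110100, weight = 3.
  m = 1110 → c = 101001, weight = 3.
  m = 0001 → c = 001000, weight = 1.
  m = 1001 → c = 010101, weight = 3.
  m = 0101 → c = 000101, weight = 2.
  m = 1101 → c = 011000, weight = 2.
  m = 0011 → c = 110001, weight = 3.
  m = 1011 → c = 101100, weight = 3.
  m = 0111 → c = 111100, weight = 4.
  m = 1111 → c = 100001, weight = 2.
Tally weights:
  weight 0: 1 codewords.
  weight 1: 2 codewords.
  weight 2: 4 codewords.
  weight 3: 6 codewords.
  weight 4: 3 codewords.
Minimum distance d = smallest w > 0 with A_w > 0 = 1.
Sanity: Σ A_w = 16 = 2^4 = 16 ✓.


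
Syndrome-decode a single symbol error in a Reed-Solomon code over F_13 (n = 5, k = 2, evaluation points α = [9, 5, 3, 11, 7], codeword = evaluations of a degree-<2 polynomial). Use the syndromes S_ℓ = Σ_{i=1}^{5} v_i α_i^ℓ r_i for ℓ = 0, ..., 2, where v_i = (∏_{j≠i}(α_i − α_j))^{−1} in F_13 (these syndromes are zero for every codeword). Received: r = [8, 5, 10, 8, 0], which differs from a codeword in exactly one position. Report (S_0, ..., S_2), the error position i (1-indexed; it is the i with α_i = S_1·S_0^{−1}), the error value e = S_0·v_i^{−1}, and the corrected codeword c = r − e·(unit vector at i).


S = (10, 6, 1), error at position 4, error magnitude e = 5, c = [8, 5, 10, 3, 0].

Step 1: column multipliers v_i = (∏_{j≠i}(α_i − α_j))^{−1} mod 13.
  i = 1 (α = 9): (9−5)(9−3)(9−11)(9−7) = 4·6·(−2)·2 = −96 ≡ 8, so v_1 = 8^{−1} = 5 (mod 13).
  i = 2 (α = 5): (5−9)(5−3)(5−11)(5−7) = (−4)·2·(−6)·(−2) = −96 ≡ 8, so v_2 = 8^{−1} = 5 (mod 13).
  i = 3 (α = 3): (3−9)(3−5)(3−11)(3−7) = (−6)·(−2)·(−8)·(−4) = 384 ≡ 7, so v_3 = 7^{−1} = 2 (mod 13).
  i = 4 (α = 11): (11−9)(11−5)(11−3)(11−7) = 2·6·8·4 = 384 ≡ 7, so v_4 = 7^{−1} = 2 (mod 13).
  i = 5 (α = 7): (7−9)(7−5)(7−3)(7−11) = (−2)·2·4·(−4) = 64 ≡ 12, so v_5 = 12^{−1} = 12 (mod 13).
  v = [5, 5, 2, 2, 12].
Step 2: syndromes of r = [8, 5, 10, 8, 0] (all sums mod 13).
  S_0 = Σ v_i r_i = 5·8 + 5·5 + 2·10 + 2·8 + 12·0 = 101 ≡ 10.
  S_1 = Σ v_i α_i r_i = 5·9·8 + 5·5·5 + 2·3·10 + 2·11·8 + 12·7·0 = 721 ≡ 6.
  α_i^2 mod 13 = [3, 12, 9, 4, 10].
  S_2 = Σ v_i α_i^2 r_i = 5·3·8 + 5·12·5 + 2·9·10 + 2·4·8 + 12·10·0 = 664 ≡ 1.
  S = (10, 6, 1) ≠ 0, so r is not a codeword (an error is present).
Step 3: locate the error. For a single error e at position i, S_ℓ = v_i·e·α_i^ℓ, so α_err = S_1/S_0.
  S_0^{−1} = 10^{−1} = 4 (mod 13), so α_err = 6·4 = 24 ≡ 11 = α_4. Error position i = 4.
  Consistency check: S_2/S_1 = 1·11 = 11 ≡ 11 = α_err ✓ (single-error assumption holds).
Step 4: error magnitude e = S_0/v_4 = S_0·∏_{j≠4}(α_4 − α_j) = 10·7 = 70 ≡ 5 (mod 13).
Step 5: correct position 4: c_4 = r_4 − e = 8 − 5 ≡ 3 (mod 13). Hence c = [8, 5, 10, 3, 0].
  Check: interpolating c through the α_i gives m(x) = 11 + 4·x (degree < 2) with m(α_i) = c_i for every i, so c is indeed a codeword.


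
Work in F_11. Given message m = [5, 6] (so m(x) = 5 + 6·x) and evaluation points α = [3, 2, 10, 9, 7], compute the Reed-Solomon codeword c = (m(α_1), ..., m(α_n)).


c = [1, 6, 10, 4, 3]

Message polynomial: m(x) = 5 + 6·x (mod 11).
For each evaluation point α_i, compute m(α_i) mod 11:
  α_1 = 3: Horner steps 6 → 1, so m(3) = 1.
  α_2 = 2: Horner steps 6 → 6, so m(2) = 6.
  α_3 = 10: Horner steps 6 → 10, so m(10) = 10.
  α_4 = 9: Horner steps 6 → 4, so m(9) = 4.
  α_5 = 7: Horner steps 6 → 3, so m(7) = 3.
Codeword c = [1, 6, 10, 4, 3] ∈ F_11^5.


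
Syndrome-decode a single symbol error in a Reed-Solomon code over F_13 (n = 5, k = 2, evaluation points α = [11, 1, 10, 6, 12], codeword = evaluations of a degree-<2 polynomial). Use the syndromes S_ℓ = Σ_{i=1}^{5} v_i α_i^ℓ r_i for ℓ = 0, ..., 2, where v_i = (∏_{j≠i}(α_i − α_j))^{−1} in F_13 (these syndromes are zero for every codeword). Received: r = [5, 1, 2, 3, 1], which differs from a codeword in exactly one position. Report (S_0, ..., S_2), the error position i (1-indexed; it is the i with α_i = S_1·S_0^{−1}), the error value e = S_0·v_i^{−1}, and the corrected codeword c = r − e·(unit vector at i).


S = (3, 10, 3), error at position 5, error magnitude e = 6, c = [5, 1, 2, 3, 8].

Step 1: column multipliers v_i = (∏_{j≠i}(α_i − α_j))^{−1} mod 13.
  i = 1 (α = 11): (11−1)(11−10)(11−6)(11−12) = 10·1·5·(−1) = −50 ≡ 2, so v_1 = 2^{−1} = 7 (mod 13).
  i = 2 (α = 1): (1−11)(1−10)(1−6)(1−12) = (−10)·(−9)·(−5)·(−11) = 4950 ≡ 10, so v_2 = 10^{−1} = 4 (mod 13).
  i = 3 (α = 10): (10−11)(10−1)(10−6)(10−12) = (−1)·9·4·(−2) = 72 ≡ 7, so v_3 = 7^{−1} = 2 (mod 13).
  i = 4 (α = 6): (6−11)(6−1)(6−10)(6−12) = (−5)·5·(−4)·(−6) = −600 ≡ 11, so v_4 = 11^{−1} = 6 (mod 13).
  i = 5 (α = 12): (12−11)(12−1)(12−10)(12−6) = 1·11·2·6 = 132 ≡ 2, so v_5 = 2^{−1} = 7 (mod 13).
  v = [7, 4, 2, 6, 7].
Step 2: syndromes of r = [5, 1, 2, 3, 1] (all sums mod 13).
  S_0 = Σ v_i r_i = 7·5 + 4·1 + 2·2 + 6·3 + 7·1 = 68 ≡ 3.
  S_1 = Σ v_i α_i r_i = 7·11·5 + 4·1·1 + 2·10·2 + 6·6·3 + 7·12·1 = 621 ≡ 10.
  α_i^2 mod 13 = [4, 1, 9, 10, 1].
  S_2 = Σ v_i α_i^2 r_i = 7·4·5 + 4·1·1 + 2·9·2 + 6·10·3 + 7·1·1 = 367 ≡ 3.
  S = (3, 10, 3) ≠ 0, so r is not a codeword (an error is present).
Step 3: locate the error. For a single error e at position i, S_ℓ = v_i·e·α_i^ℓ, so α_err = S_1/S_0.
  S_0^{−1} = 3^{−1} = 9 (mod 13), so α_err = 10·9 = 90 ≡ 12 = α_5. Error position i = 5.
  Consistency check: S_2/S_1 = 3·4 = 12 ≡ 12 = α_err ✓ (single-error assumption holds).
Step 4: error magnitude e = S_0/v_5 = S_0·∏_{j≠5}(α_5 − α_j) = 3·2 = 6 ≡ 6 (mod 13).
Step 5: correct position 5: c_5 = r_5 − e = 1 − 6 ≡ 8 (mod 13). Hence c = [5, 1, 2, 3, 8].
  Check: interpolating c through the α_i gives m(x) = 11 + 3·x (degree < 2) with m(α_i) = c_i for every i, so c is indeed a codeword.


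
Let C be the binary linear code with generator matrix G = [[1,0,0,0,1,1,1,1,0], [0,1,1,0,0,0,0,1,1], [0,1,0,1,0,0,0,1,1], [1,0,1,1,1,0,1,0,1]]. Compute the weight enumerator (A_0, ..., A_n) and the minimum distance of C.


Weight distribution: A_0 = 1, A_2 = 1, A_3 = 3, A_4 = 3, A_5 = 2, A_6 = 3, A_7 = 3. Minimum distance d = 2.

Enumerate all 2^4 = 16 messages m ∈ F_2^4.
For each, compute codeword c = mG in F_2^9, then tally its weight.
  m = 0000 → c = 000000000, weight = 0.
  m = 1000 → c = 100011110, weight = 5.
  m = 0100 → c = 011000011, weight = 4.
  m = 1100 → c = 111011101, weight = 7.
  m = 0010 → c = 010100011, weight = 4.
  m = 1010 → c = 110111101, weight = 7.
  m = 0110 → c = 001100000, weight = 2.
  m = 1110 → c = 101111110, weight = 7.
  m = 0001 → c = 101110101, weight = 6.
  m = 1001 → c = 001101011, weight = 5.
  m = 0101 → c = 110110110, weight = 6.
  m = 1101 → c = 010101000, weight = 3.
  m = 0011 → c = 111010110, weight = 6.
  m = 1011 → c = 011001000, weight = 3.
  m = 0111 → c = 100010101, weight = 4.
  m = 1111 → c = 000001011, weight = 3.
Tally weights:
  weight 0: 1 codewords.
  weight 2: 1 codewords.
  weight 3: 3 codewords.
  weight 4: 3 codewords.
  weight 5: 2 codewords.
  weight 6: 3 codewords.
  weight 7: 3 codewords.
Minimum distance d = smallest w > 0 with A_w > 0 = 2.
Sanity: Σ A_w = 16 = 2^4 = 16 ✓.


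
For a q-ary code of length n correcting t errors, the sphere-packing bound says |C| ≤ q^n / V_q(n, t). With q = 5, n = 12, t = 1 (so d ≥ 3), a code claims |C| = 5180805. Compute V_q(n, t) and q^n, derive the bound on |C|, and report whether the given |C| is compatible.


V_q(n, t) = 49, q^n = 244140625, Hamming bound = 4982461, |C| = 5180805 > bound (violated).

Step 1: Compute V_q(n, t) = Σ_{j=0}^1 C(n, j) (q−1)^j.
  j = 0: C(12,0)·(4)^0 = 1·1 = 1.
  j = 1: C(12,1)·(4)^1 = 12·4 = 48.
  V_q(n, t) = 1 + 48 = 49.
Step 2: q^n = 5^12 = 244140625.
Step 3: Hamming bound ⌊q^n / V_q(n,t)⌋ = ⌊244140625/49⌋ = 4982461.
Step 4: Compare |C| = 5180805 to 4982461: violated.
The claimed |C| lies above the Hamming bound, so no 5-ary code of length 12 with d ≥ 3 can have 5180805 codewords.


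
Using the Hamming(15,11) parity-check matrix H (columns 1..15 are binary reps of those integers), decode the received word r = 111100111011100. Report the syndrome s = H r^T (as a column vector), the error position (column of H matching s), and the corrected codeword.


s = (1, 0, 0, 0)^T, error position = 8, corrected codeword c = 111100101011100

Compute s = H r^T mod 2 one row at a time:
  s_1 = 1 + 1 + 0 + 1 + 1 + 1 + 0 + 0 = 5 ≡ 1 (mod 2).
  s_2 = 1 + 0 + 0 + 1 + 1 + 1 + 0 + 0 = 4 ≡ 0 (mod 2).
  s_3 = 1 + 1 + 0 + 1 + 0 + 1 + 0 + 0 = 4 ≡ 0 (mod 2).
  s_4 = 1 + 1 + 0 + 1 + 1 + 1 + 1 + 0 = 6 ≡ 0 (mod 2).
s = (1, 0, 0, 0)^T — this equals column 8 of H (binary 1000), so error is at position 8.
Correct: flip bit 8 of r = 111100111011100 to get c = 111100101011100.


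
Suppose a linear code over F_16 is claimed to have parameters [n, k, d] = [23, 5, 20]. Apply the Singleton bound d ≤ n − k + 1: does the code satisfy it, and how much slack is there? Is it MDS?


Singleton RHS = n − k + 1 = 19, slack = -1, bound violated (no such code; not MDS).

Singleton bound: d ≤ n − k + 1.
Here n = 23, k = 5, so n − k + 1 = 19.
Given d = 20, check d ≤ 19: NO.
Slack = (n − k + 1) − d = -1.
The slack is negative: d = 20 exceeds n − k + 1 = 19 by 1, so the Singleton bound is violated and no linear [23, 5, 20]_16 code can exist. In particular it is not MDS (MDS requires d = n − k + 1 exactly).
Description: the claimed parameters are [23, 5, 20]_16; such a code would be impossible (violates the Singleton bound).


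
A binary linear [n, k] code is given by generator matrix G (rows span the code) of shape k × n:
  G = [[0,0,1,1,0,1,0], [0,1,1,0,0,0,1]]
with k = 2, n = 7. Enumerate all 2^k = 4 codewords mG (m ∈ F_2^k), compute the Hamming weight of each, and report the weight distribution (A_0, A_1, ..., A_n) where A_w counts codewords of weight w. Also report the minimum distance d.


Weight distribution: A_0 = 1, A_3 = 2, A_4 = 1. Minimum distance d = 3.

Enumerate all 2^2 = 4 messages m ∈ F_2^2.
For each, compute codeword c = mG in F_2^7, then tally its weight.
  m = 00 → c = 0000000, weight = 0.
  m = 10 → c = 0011010, weight = 3.
  m = 01 → c = 0110001, weight = 3.
  m = 11 → c = 0101011, weight = 4.
Tally weights:
  weight 0: 1 codewords.
  weight 3: 2 codewords.
  weight 4: 1 codewords.
Minimum distance d = smallest w > 0 with A_w > 0 = 3.
Sanity: Σ A_w = 4 = 2^2 = 4 ✓.
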